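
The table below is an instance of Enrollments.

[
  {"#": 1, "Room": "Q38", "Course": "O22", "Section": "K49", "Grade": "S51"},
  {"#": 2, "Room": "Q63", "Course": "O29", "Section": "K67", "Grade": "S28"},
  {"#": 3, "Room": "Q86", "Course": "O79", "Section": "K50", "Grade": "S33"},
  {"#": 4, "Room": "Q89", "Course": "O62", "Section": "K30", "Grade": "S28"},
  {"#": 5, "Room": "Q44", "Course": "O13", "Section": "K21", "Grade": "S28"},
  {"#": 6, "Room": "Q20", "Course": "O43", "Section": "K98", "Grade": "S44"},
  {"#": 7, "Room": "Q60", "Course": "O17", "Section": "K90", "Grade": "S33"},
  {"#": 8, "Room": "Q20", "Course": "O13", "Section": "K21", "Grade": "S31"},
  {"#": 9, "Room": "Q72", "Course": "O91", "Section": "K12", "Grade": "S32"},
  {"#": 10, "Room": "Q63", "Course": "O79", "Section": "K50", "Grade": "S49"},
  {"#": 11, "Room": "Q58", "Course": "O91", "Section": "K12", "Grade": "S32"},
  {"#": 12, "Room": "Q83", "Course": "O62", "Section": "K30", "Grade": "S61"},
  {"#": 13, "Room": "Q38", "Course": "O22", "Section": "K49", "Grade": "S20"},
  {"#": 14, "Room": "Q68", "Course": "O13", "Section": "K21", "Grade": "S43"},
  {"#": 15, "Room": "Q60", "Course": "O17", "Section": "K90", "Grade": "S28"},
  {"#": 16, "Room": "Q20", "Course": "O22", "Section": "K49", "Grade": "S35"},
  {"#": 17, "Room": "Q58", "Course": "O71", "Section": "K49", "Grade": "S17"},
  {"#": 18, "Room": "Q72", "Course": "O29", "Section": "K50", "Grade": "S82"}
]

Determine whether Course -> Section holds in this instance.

Course=O22: rows 1, 13, 16 → Section = K49, K49, K49 ✓
Course=O29: rows 2, 18 → Section takes values {K67, K50} — violation
Course=O79: rows 3, 10 → Section = K50, K50 ✓
Course=O62: rows 4, 12 → Section = K30, K30 ✓
Course=O13: rows 5, 8, 14 → Section = K21, K21, K21 ✓
Course=O43: row 6 → Section = K98 ✓
Course=O17: rows 7, 15 → Section = K90, K90 ✓
Course=O91: rows 9, 11 → Section = K12, K12 ✓
Course=O71: row 17 → Section = K49 ✓
Two rows agree on Course but differ on Section, so Course -> Section does not hold.

No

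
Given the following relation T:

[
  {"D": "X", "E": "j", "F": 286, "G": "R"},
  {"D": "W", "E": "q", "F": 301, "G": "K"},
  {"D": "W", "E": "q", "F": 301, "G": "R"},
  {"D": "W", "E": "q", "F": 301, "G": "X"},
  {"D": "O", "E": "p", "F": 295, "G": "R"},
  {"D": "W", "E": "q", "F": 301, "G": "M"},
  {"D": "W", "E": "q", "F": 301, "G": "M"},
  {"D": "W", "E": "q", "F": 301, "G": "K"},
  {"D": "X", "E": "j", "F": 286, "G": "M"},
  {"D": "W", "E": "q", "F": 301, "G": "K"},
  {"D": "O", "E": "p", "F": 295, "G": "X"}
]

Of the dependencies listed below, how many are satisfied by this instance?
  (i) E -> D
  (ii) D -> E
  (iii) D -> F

(i) E -> D: every LHS value maps to a single RHS value — holds.
(ii) D -> E: every LHS value maps to a single RHS value — holds.
(iii) D -> F: every LHS value maps to a single RHS value — holds.
3 of the 3 dependencies hold.

3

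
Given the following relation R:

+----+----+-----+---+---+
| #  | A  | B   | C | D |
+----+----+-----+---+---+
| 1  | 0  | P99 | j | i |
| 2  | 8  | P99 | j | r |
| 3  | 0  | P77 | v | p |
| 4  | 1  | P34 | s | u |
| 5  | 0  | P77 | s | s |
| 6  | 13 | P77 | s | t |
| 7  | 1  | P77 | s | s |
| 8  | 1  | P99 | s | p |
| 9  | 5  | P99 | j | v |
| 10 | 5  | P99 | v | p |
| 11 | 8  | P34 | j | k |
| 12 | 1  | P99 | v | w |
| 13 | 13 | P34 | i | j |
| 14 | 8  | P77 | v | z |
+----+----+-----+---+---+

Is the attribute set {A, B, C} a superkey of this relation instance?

All 14 rows have distinct {A, B, C} values, so {A, B, C} → (all attributes) holds and {A, B, C} is a superkey.

Yes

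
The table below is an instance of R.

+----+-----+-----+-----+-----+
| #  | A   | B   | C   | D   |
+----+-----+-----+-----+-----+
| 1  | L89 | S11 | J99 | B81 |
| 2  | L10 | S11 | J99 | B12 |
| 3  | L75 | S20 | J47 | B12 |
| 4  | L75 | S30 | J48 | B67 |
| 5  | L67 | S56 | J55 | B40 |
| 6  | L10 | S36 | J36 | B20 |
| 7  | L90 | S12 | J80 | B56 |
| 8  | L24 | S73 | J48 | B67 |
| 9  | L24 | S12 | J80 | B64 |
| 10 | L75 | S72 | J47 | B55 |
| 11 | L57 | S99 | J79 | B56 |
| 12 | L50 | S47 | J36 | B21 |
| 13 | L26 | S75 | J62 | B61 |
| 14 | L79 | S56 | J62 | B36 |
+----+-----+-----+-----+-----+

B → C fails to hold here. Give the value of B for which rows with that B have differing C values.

S56

B=S11: rows 1, 2 → C = J99, J99 ✓
B=S20: row 3 → C = J47 ✓
B=S30: row 4 → C = J48 ✓
B=S56: rows 5, 14 → C takes values {J55, J62} — violation
B=S36: row 6 → C = J36 ✓
B=S12: rows 7, 9 → C = J80, J80 ✓
B=S73: row 8 → C = J48 ✓
B=S72: row 10 → C = J47 ✓
B=S99: row 11 → C = J79 ✓
B=S47: row 12 → C = J36 ✓
B=S75: row 13 → C = J62 ✓
The only B value with inconsistent C is B=S56.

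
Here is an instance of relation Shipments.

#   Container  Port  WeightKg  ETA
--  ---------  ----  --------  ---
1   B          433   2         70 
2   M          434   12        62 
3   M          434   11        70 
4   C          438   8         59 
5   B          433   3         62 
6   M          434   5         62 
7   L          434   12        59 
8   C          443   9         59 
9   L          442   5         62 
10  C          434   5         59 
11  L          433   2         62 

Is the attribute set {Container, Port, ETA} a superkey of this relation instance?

Rows 2 and 6 have the same {Container, Port, ETA} value (Container=M, Port=434, ETA=62) but are distinct tuples, so {Container, Port, ETA} does not determine every attribute — not a superkey.

No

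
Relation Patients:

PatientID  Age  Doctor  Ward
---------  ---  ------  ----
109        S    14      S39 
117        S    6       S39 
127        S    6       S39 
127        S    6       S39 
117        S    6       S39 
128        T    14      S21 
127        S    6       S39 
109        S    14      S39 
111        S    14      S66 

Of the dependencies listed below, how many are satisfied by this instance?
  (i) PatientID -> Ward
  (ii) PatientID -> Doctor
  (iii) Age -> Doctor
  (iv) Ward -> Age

3

(i) PatientID -> Ward: every LHS value maps to a single RHS value — holds.
(ii) PatientID -> Doctor: every LHS value maps to a single RHS value — holds.
(iii) Age -> Doctor: Age=S: 8 rows → Doctor takes values {14, 6} — violation — fails.
(iv) Ward -> Age: every LHS value maps to a single RHS value — holds.
3 of the 4 dependencies hold.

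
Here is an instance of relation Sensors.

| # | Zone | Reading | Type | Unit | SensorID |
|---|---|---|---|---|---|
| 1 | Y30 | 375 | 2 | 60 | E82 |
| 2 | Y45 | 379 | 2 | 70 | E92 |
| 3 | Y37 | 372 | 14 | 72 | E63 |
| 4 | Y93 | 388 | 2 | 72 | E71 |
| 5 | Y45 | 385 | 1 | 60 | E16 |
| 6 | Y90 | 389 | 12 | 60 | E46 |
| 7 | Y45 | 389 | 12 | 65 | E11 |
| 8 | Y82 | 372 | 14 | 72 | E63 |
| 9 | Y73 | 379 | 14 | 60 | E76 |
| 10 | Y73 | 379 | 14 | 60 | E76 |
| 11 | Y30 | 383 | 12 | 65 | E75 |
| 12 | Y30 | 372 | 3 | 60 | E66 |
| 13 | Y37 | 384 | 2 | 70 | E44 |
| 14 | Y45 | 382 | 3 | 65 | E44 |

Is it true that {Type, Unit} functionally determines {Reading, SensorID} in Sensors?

No

(Type=2, Unit=60): row 1 → {Reading,SensorID} = (375, E82) ✓
(Type=2, Unit=70): rows 2, 13 → {Reading,SensorID} takes values {(379, E92), (384, E44)} — violation
(Type=14, Unit=72): rows 3, 8 → {Reading,SensorID} = (372, E63), (372, E63) ✓
(Type=2, Unit=72): row 4 → {Reading,SensorID} = (388, E71) ✓
(Type=1, Unit=60): row 5 → {Reading,SensorID} = (385, E16) ✓
(Type=12, Unit=60): row 6 → {Reading,SensorID} = (389, E46) ✓
(Type=12, Unit=65): rows 7, 11 → {Reading,SensorID} takes values {(389, E11), (383, E75)} — violation
(Type=14, Unit=60): rows 9, 10 → {Reading,SensorID} = (379, E76), (379, E76) ✓
(Type=3, Unit=60): row 12 → {Reading,SensorID} = (372, E66) ✓
(Type=3, Unit=65): row 14 → {Reading,SensorID} = (382, E44) ✓
Two rows agree on {Type, Unit} but differ on {Reading, SensorID}, so {Type, Unit} → {Reading, SensorID} does not hold.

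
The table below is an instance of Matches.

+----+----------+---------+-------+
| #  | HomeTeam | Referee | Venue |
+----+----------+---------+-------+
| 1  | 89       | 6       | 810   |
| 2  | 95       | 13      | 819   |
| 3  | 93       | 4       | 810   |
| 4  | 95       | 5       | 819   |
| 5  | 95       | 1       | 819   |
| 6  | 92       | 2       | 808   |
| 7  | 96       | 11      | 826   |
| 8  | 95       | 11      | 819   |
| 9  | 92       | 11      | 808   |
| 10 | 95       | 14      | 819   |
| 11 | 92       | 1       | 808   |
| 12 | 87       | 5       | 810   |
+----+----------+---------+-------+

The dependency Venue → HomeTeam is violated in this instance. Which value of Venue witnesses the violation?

810

Venue=810: rows 1, 3, 12 → HomeTeam takes values {89, 93, 87} — violation
Venue=819: rows 2, 4, 5, 8, 10 → HomeTeam = 95, 95, 95, 95, 95 ✓
Venue=808: rows 6, 9, 11 → HomeTeam = 92, 92, 92 ✓
Venue=826: row 7 → HomeTeam = 96 ✓
The only Venue value with inconsistent HomeTeam is Venue=810.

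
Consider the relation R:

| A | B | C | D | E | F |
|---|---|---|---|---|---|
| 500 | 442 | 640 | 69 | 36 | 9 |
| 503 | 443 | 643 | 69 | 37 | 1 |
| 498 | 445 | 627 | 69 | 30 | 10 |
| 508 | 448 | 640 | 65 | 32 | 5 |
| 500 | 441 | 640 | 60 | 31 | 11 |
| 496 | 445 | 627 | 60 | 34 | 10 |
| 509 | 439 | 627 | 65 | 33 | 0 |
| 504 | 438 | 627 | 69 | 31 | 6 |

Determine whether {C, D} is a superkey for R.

No

Two distinct rows share (C=627, D=69), so {C, D} does not determine every attribute — not a superkey.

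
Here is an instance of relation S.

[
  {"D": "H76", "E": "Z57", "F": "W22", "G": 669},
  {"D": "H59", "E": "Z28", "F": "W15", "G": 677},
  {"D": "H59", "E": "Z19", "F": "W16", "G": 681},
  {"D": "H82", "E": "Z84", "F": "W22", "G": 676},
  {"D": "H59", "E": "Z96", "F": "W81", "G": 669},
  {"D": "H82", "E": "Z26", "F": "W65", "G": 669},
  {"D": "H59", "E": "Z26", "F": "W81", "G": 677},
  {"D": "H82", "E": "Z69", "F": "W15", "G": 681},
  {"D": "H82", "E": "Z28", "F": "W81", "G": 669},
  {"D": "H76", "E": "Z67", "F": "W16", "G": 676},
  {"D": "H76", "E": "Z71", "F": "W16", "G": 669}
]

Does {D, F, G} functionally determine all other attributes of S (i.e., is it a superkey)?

Yes

All 11 rows have distinct {D, F, G} values, so {D, F, G} → (all attributes) holds and {D, F, G} is a superkey.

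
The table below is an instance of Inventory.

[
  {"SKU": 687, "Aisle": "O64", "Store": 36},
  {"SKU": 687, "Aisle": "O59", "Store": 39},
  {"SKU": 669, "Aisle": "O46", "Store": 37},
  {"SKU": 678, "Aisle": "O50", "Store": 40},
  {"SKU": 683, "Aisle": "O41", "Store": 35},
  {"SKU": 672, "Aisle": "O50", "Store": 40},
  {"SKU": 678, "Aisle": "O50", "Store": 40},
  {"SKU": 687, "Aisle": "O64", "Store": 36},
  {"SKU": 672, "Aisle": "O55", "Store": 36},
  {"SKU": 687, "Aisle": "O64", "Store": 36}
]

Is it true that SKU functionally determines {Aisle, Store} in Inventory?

No

SKU=687: 4 rows → {Aisle,Store} takes values {(O64, 36), (O59, 39)} — violation
SKU=669: 1 row → {Aisle,Store} = (O46, 37) ✓
SKU=678: 2 rows → {Aisle,Store} = (O50, 40), (O50, 40) ✓
SKU=683: 1 row → {Aisle,Store} = (O41, 35) ✓
SKU=672: 2 rows → {Aisle,Store} takes values {(O50, 40), (O55, 36)} — violation
Two rows agree on SKU but differ on {Aisle, Store}, so SKU -> {Aisle, Store} does not hold.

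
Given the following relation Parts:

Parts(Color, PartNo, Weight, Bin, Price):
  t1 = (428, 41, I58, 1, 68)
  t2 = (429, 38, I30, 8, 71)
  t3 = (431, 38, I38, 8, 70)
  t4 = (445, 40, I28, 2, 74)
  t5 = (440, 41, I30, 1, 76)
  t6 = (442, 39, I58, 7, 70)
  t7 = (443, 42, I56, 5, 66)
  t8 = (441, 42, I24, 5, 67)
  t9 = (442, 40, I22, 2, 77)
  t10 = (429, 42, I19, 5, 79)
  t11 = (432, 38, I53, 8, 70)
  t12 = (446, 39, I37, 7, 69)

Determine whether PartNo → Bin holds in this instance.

Yes

PartNo=41: rows 1, 5 → Bin = 1, 1 ✓
PartNo=38: rows 2, 3, 11 → Bin = 8, 8, 8 ✓
PartNo=40: rows 4, 9 → Bin = 2, 2 ✓
PartNo=39: rows 6, 12 → Bin = 7, 7 ✓
PartNo=42: rows 7, 8, 10 → Bin = 5, 5, 5 ✓
Every PartNo value is associated with a single Bin value, so PartNo → Bin holds.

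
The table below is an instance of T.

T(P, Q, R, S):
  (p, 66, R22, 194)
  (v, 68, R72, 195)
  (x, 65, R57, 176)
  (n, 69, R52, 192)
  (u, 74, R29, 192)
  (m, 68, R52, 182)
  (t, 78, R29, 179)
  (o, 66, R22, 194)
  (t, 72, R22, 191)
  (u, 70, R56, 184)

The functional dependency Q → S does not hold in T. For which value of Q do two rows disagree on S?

Q=66: 2 rows → S = 194, 194 ✓
Q=68: 2 rows → S takes values {195, 182} — violation
Q=65: 1 row → S = 176 ✓
Q=69: 1 row → S = 192 ✓
Q=74: 1 row → S = 192 ✓
Q=78: 1 row → S = 179 ✓
Q=72: 1 row → S = 191 ✓
Q=70: 1 row → S = 184 ✓
The only Q value with inconsistent S is Q=68.

68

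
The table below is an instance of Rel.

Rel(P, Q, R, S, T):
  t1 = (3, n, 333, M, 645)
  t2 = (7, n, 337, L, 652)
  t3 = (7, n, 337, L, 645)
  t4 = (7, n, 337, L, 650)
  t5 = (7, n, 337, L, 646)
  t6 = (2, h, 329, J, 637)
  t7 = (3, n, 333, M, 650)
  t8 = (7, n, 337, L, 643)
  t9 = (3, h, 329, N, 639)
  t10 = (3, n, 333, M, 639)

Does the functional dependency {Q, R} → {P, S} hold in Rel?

No

(Q=n, R=333): rows 1, 7, 10 → {P,S} = (3, M), (3, M), (3, M) ✓
(Q=n, R=337): rows 2, 3, 4, 5, 8 → {P,S} = (7, L), (7, L), (7, L), (7, L), (7, L) ✓
(Q=h, R=329): rows 6, 9 → {P,S} takes values {(2, J), (3, N)} — violation
Two rows agree on {Q, R} but differ on {P, S}, so {Q, R} → {P, S} does not hold.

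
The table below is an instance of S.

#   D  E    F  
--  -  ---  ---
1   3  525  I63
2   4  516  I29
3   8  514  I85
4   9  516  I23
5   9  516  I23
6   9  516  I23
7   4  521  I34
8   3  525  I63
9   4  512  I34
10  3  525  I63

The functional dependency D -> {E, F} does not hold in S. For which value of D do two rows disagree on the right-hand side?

D=3: rows 1, 8, 10 → {E,F} = (525, I63), (525, I63), (525, I63) ✓
D=4: rows 2, 7, 9 → {E,F} takes values {(516, I29), (521, I34), (512, I34)} — violation
D=8: row 3 → {E,F} = (514, I85) ✓
D=9: rows 4, 5, 6 → {E,F} = (516, I23), (516, I23), (516, I23) ✓
The only D value with inconsistent RHS is D=4.

4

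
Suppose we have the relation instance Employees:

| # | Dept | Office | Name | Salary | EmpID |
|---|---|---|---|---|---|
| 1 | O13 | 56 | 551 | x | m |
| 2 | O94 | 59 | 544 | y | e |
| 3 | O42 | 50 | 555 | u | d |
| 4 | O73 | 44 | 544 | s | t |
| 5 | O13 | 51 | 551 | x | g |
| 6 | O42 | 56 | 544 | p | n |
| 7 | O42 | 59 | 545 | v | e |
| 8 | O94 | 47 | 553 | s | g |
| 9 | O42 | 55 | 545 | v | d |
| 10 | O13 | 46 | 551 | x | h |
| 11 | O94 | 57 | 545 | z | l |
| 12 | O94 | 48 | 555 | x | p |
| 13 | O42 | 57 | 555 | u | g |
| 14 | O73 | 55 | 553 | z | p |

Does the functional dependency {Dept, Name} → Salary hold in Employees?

Yes

(Dept=O13, Name=551): rows 1, 5, 10 → Salary = x, x, x ✓
(Dept=O94, Name=544): row 2 → Salary = y ✓
(Dept=O42, Name=555): rows 3, 13 → Salary = u, u ✓
(Dept=O73, Name=544): row 4 → Salary = s ✓
(Dept=O42, Name=544): row 6 → Salary = p ✓
(Dept=O42, Name=545): rows 7, 9 → Salary = v, v ✓
(Dept=O94, Name=553): row 8 → Salary = s ✓
(Dept=O94, Name=545): row 11 → Salary = z ✓
(Dept=O94, Name=555): row 12 → Salary = x ✓
(Dept=O73, Name=553): row 14 → Salary = z ✓
Every {Dept, Name} value is associated with a single Salary value, so {Dept, Name} → Salary holds.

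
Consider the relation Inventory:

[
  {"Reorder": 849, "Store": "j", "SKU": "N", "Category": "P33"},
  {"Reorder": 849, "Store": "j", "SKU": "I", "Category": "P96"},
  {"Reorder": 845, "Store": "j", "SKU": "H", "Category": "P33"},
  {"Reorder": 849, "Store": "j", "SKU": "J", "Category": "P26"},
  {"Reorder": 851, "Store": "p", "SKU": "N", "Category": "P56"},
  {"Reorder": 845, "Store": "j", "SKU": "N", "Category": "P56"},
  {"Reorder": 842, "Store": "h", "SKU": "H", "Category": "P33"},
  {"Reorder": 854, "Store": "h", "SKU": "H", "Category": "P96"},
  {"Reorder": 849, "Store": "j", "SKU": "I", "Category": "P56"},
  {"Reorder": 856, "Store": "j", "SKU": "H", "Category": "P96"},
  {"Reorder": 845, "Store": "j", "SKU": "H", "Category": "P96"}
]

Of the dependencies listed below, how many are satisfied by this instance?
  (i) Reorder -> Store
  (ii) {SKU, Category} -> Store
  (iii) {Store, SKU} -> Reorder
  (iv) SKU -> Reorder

(i) Reorder -> Store: every LHS value maps to a single RHS value — holds.
(ii) {SKU, Category} -> Store: (SKU=H, Category=P33): 2 rows → Store takes values {j, h} — violation; (SKU=N, Category=P56): 2 rows → Store takes values {p, j} — violation; (SKU=H, Category=P96): 3 rows → Store takes values {h, j} — violation — fails.
(iii) {Store, SKU} -> Reorder: (Store=j, SKU=N): 2 rows → Reorder takes values {849, 845} — violation; (Store=j, SKU=H): 3 rows → Reorder takes values {845, 856} — violation; (Store=h, SKU=H): 2 rows → Reorder takes values {842, 854} — violation — fails.
(iv) SKU -> Reorder: SKU=N: 3 rows → Reorder takes values {849, 851, 845} — violation; SKU=H: 5 rows → Reorder takes values {845, 842, 854, 856} — violation — fails.
1 of the 4 dependencies holds.

1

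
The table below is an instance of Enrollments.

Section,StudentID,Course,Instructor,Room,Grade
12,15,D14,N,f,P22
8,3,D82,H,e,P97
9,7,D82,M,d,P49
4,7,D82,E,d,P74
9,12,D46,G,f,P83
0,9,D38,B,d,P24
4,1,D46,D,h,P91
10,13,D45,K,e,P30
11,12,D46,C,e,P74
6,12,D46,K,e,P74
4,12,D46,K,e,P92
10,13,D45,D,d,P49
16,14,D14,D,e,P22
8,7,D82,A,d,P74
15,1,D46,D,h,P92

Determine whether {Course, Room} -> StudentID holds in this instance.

(Course=D14, Room=f): 1 row → StudentID = 15 ✓
(Course=D82, Room=e): 1 row → StudentID = 3 ✓
(Course=D82, Room=d): 3 rows → StudentID = 7, 7, 7 ✓
(Course=D46, Room=f): 1 row → StudentID = 12 ✓
(Course=D38, Room=d): 1 row → StudentID = 9 ✓
(Course=D46, Room=h): 2 rows → StudentID = 1, 1 ✓
(Course=D45, Room=e): 1 row → StudentID = 13 ✓
(Course=D46, Room=e): 3 rows → StudentID = 12, 12, 12 ✓
(Course=D45, Room=d): 1 row → StudentID = 13 ✓
(Course=D14, Room=e): 1 row → StudentID = 14 ✓
Every {Course, Room} value is associated with a single StudentID value, so {Course, Room} -> StudentID holds.

Yes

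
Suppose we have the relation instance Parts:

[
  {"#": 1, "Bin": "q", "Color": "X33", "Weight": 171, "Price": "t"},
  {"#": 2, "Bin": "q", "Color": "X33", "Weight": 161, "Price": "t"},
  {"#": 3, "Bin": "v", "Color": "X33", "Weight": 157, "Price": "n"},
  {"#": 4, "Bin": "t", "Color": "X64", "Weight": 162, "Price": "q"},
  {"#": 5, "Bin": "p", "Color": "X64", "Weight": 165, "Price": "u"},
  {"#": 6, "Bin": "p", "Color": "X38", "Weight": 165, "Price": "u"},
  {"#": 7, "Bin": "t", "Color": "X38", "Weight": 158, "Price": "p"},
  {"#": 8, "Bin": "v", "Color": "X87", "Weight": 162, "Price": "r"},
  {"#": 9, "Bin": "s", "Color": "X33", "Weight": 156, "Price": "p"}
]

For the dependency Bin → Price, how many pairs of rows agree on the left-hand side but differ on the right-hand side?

Bin=q: all 2 rows agree on Price — 0 pairs.
Bin=v: violating pairs (3,8) — 1 pair.
Bin=t: violating pairs (4,7) — 1 pair.
Bin=p: all 2 rows agree on Price — 0 pairs.

2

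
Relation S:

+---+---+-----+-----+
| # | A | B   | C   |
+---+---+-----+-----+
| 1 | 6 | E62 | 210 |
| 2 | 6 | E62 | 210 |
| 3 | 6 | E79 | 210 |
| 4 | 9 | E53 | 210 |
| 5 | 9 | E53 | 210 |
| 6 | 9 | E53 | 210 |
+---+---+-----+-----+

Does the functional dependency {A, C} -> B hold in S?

(A=6, C=210): rows 1, 2, 3 → B takes values {E62, E79} — violation
(A=9, C=210): rows 4, 5, 6 → B = E53, E53, E53 ✓
Two rows agree on {A, C} but differ on B, so {A, C} -> B does not hold.

No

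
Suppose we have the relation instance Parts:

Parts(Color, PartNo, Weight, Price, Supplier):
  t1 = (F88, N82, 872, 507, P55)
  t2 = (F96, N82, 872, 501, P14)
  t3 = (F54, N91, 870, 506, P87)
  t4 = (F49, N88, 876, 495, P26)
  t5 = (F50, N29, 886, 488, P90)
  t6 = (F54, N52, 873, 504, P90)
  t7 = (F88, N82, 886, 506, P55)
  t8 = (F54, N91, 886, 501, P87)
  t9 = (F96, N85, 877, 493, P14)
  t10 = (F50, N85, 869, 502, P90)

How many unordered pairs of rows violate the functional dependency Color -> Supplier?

2

Color=F88: all 2 rows agree on Supplier — 0 pairs.
Color=F96: all 2 rows agree on Supplier — 0 pairs.
Color=F54: violating pairs (3,6), (6,8) — 2 pairs.
Color=F50: all 2 rows agree on Supplier — 0 pairs.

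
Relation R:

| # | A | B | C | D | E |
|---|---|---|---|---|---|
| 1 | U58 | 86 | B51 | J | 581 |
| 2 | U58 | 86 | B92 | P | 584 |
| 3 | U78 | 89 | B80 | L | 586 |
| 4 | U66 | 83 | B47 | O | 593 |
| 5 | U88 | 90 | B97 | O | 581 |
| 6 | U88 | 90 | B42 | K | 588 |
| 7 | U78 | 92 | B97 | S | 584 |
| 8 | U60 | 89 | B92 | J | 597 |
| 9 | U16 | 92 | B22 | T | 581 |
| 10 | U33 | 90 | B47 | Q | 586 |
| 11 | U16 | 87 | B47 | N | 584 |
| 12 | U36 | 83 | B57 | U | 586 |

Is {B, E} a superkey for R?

Yes

All 12 rows have distinct {B, E} values, so {B, E} → (all attributes) holds and {B, E} is a superkey.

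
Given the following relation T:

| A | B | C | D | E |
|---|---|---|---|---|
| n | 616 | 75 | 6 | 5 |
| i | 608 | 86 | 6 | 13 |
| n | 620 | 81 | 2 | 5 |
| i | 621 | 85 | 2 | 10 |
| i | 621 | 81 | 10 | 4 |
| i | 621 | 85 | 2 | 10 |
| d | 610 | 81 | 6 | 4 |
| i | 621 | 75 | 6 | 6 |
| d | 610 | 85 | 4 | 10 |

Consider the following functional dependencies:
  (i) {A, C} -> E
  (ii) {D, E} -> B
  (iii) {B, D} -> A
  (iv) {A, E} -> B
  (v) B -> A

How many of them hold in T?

4

(i) {A, C} -> E: every LHS value maps to a single RHS value — holds.
(ii) {D, E} -> B: every LHS value maps to a single RHS value — holds.
(iii) {B, D} -> A: every LHS value maps to a single RHS value — holds.
(iv) {A, E} -> B: (A=n, E=5): 2 rows → B takes values {616, 620} — violation — fails.
(v) B -> A: every LHS value maps to a single RHS value — holds.
4 of the 5 dependencies hold.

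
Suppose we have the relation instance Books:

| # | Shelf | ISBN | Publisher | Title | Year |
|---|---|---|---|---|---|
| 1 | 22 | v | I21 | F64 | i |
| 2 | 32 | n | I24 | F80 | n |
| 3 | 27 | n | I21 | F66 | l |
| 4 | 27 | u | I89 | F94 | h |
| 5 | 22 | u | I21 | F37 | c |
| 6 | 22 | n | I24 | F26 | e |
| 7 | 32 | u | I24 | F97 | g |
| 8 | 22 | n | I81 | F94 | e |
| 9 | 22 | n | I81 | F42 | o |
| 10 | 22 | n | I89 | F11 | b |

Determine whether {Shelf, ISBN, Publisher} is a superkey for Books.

Rows 8 and 9 have the same {Shelf, ISBN, Publisher} value (Shelf=22, ISBN=n, Publisher=I81) but are distinct tuples, so {Shelf, ISBN, Publisher} does not determine every attribute — not a superkey.

No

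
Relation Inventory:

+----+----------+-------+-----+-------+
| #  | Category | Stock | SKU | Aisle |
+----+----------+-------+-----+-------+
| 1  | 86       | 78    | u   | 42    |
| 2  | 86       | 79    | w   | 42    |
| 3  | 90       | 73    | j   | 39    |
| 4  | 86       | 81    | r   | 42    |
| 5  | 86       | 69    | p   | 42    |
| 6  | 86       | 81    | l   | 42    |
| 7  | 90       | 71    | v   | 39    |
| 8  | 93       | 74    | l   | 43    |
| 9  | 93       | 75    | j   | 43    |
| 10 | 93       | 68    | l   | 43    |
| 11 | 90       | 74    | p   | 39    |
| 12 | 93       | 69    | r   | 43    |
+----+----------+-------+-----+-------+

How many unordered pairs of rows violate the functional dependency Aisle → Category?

Aisle=42: all 5 rows agree on Category — 0 pairs.
Aisle=39: all 3 rows agree on Category — 0 pairs.
Aisle=43: all 4 rows agree on Category — 0 pairs.

0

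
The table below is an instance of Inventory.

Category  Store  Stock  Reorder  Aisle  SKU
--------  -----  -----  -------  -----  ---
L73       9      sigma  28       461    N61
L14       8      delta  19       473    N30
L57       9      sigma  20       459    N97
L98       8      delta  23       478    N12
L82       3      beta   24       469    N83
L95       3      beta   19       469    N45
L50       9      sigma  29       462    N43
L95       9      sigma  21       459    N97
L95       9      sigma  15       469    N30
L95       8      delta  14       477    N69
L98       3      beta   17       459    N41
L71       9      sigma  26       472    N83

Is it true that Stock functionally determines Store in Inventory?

Yes

Stock=sigma: 6 rows → Store = 9, 9, 9, 9, 9, 9 ✓
Stock=delta: 3 rows → Store = 8, 8, 8 ✓
Stock=beta: 3 rows → Store = 3, 3, 3 ✓
Every Stock value is associated with a single Store value, so Stock -> Store holds.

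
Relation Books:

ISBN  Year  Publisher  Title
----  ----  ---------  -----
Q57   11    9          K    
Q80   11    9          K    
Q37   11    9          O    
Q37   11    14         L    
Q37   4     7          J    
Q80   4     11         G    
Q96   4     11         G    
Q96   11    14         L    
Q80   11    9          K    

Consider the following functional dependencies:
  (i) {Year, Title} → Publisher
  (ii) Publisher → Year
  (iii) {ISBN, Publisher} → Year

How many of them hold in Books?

(i) {Year, Title} → Publisher: every LHS value maps to a single RHS value — holds.
(ii) Publisher → Year: every LHS value maps to a single RHS value — holds.
(iii) {ISBN, Publisher} → Year: every LHS value maps to a single RHS value — holds.
3 of the 3 dependencies hold.

3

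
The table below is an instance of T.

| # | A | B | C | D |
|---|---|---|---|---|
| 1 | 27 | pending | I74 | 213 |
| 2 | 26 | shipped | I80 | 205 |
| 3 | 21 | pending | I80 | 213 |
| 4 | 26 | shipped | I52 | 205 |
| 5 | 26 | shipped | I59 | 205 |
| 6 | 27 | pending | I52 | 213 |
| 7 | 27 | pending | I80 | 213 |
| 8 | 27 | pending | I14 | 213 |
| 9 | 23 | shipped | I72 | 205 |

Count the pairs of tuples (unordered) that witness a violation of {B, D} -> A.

7

(B=pending, D=213): violating pairs (1,3), (3,6), (3,7), (3,8) — 4 pairs.
(B=shipped, D=205): violating pairs (2,9), (4,9), (5,9) — 3 pairs.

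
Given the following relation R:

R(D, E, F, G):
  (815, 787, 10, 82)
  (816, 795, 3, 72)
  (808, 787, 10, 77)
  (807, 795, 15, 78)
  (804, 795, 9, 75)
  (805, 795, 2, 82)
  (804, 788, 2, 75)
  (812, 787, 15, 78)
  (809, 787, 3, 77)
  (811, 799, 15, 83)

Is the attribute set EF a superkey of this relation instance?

Two distinct rows share (E=787, F=10), so EF does not determine every attribute — not a superkey.

No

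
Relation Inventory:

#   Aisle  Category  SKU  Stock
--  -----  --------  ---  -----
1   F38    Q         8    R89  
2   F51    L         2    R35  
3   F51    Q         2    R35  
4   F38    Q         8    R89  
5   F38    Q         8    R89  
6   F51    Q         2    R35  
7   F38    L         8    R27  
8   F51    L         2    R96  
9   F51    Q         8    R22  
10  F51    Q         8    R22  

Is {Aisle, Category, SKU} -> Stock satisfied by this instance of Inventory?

No

(Aisle=F38, Category=Q, SKU=8): rows 1, 4, 5 → Stock = R89, R89, R89 ✓
(Aisle=F51, Category=L, SKU=2): rows 2, 8 → Stock takes values {R35, R96} — violation
(Aisle=F51, Category=Q, SKU=2): rows 3, 6 → Stock = R35, R35 ✓
(Aisle=F38, Category=L, SKU=8): row 7 → Stock = R27 ✓
(Aisle=F51, Category=Q, SKU=8): rows 9, 10 → Stock = R22, R22 ✓
Two rows agree on {Aisle, Category, SKU} but differ on Stock, so {Aisle, Category, SKU} -> Stock does not hold.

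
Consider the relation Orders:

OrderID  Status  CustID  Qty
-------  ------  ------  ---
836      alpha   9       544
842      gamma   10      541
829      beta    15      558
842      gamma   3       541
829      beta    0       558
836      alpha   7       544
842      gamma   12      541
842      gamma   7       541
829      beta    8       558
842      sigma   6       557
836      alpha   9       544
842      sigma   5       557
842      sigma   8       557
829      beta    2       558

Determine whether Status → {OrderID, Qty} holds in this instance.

Yes

Status=alpha: 3 rows → {OrderID,Qty} = (836, 544), (836, 544), (836, 544) ✓
Status=gamma: 4 rows → {OrderID,Qty} = (842, 541), (842, 541), (842, 541), (842, 541) ✓
Status=beta: 4 rows → {OrderID,Qty} = (829, 558), (829, 558), (829, 558), (829, 558) ✓
Status=sigma: 3 rows → {OrderID,Qty} = (842, 557), (842, 557), (842, 557) ✓
Every Status value is associated with a single {OrderID, Qty} value, so Status → {OrderID, Qty} holds.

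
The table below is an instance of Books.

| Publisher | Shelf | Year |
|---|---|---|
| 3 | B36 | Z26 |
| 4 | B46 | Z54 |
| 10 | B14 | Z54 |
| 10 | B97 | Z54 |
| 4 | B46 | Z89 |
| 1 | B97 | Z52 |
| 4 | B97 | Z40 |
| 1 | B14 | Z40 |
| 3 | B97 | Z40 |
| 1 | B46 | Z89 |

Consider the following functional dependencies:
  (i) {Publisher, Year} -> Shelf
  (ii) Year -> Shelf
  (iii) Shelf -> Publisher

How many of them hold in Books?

0

(i) {Publisher, Year} -> Shelf: (Publisher=10, Year=Z54): 2 rows → Shelf takes values {B14, B97} — violation — fails.
(ii) Year -> Shelf: Year=Z54: 3 rows → Shelf takes values {B46, B14, B97} — violation; Year=Z40: 3 rows → Shelf takes values {B97, B14} — violation — fails.
(iii) Shelf -> Publisher: Shelf=B46: 3 rows → Publisher takes values {4, 1} — violation; Shelf=B14: 2 rows → Publisher takes values {10, 1} — violation; Shelf=B97: 4 rows → Publisher takes values {10, 1, 4, 3} — violation — fails.
None of the 3 dependencies hold.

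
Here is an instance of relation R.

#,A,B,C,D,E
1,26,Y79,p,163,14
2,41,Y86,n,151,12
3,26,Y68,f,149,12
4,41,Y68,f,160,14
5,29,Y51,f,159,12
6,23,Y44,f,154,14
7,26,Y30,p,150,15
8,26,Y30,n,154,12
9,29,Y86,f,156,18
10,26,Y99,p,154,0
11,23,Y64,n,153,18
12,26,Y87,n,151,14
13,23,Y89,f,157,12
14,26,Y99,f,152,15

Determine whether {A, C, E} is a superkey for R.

All 14 rows have distinct {A, C, E} values, so {A, C, E} → (all attributes) holds and {A, C, E} is a superkey.

Yes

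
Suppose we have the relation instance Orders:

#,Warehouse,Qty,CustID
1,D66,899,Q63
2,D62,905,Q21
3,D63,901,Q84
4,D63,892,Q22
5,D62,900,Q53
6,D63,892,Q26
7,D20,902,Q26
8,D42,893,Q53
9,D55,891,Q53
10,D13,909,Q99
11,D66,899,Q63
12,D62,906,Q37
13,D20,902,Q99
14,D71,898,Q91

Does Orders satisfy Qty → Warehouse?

Qty=899: rows 1, 11 → Warehouse = D66, D66 ✓
Qty=905: row 2 → Warehouse = D62 ✓
Qty=901: row 3 → Warehouse = D63 ✓
Qty=892: rows 4, 6 → Warehouse = D63, D63 ✓
Qty=900: row 5 → Warehouse = D62 ✓
Qty=902: rows 7, 13 → Warehouse = D20, D20 ✓
Qty=893: row 8 → Warehouse = D42 ✓
Qty=891: row 9 → Warehouse = D55 ✓
Qty=909: row 10 → Warehouse = D13 ✓
Qty=906: row 12 → Warehouse = D62 ✓
Qty=898: row 14 → Warehouse = D71 ✓
Every Qty value is associated with a single Warehouse value, so Qty → Warehouse holds.

Yes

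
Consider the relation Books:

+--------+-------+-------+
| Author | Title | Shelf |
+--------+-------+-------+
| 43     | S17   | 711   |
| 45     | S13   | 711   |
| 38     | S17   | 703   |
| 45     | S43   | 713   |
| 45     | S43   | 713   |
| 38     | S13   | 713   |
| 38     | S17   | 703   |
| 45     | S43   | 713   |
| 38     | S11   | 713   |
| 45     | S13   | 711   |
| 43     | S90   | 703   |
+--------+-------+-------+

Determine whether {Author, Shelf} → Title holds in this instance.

No

(Author=43, Shelf=711): 1 row → Title = S17 ✓
(Author=45, Shelf=711): 2 rows → Title = S13, S13 ✓
(Author=38, Shelf=703): 2 rows → Title = S17, S17 ✓
(Author=45, Shelf=713): 3 rows → Title = S43, S43, S43 ✓
(Author=38, Shelf=713): 2 rows → Title takes values {S13, S11} — violation
(Author=43, Shelf=703): 1 row → Title = S90 ✓
Two rows agree on {Author, Shelf} but differ on Title, so {Author, Shelf} → Title does not hold.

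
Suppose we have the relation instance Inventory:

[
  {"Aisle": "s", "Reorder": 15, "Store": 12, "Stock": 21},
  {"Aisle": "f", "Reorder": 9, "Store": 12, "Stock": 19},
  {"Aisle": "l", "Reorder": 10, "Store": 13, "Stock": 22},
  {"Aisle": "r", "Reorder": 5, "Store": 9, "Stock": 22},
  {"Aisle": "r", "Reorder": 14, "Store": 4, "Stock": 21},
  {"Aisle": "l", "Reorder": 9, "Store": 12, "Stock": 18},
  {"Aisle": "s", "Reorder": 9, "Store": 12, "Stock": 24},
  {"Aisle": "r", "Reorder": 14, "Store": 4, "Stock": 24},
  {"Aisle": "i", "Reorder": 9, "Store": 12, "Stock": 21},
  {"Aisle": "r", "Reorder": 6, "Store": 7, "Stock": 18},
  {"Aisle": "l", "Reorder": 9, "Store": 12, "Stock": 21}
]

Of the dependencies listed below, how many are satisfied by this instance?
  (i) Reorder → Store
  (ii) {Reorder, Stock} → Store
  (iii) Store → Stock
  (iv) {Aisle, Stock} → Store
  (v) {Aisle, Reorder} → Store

(i) Reorder → Store: every LHS value maps to a single RHS value — holds.
(ii) {Reorder, Stock} → Store: every LHS value maps to a single RHS value — holds.
(iii) Store → Stock: Store=12: 6 rows → Stock takes values {21, 19, 18, 24} — violation; Store=4: 2 rows → Stock takes values {21, 24} — violation — fails.
(iv) {Aisle, Stock} → Store: every LHS value maps to a single RHS value — holds.
(v) {Aisle, Reorder} → Store: every LHS value maps to a single RHS value — holds.
4 of the 5 dependencies hold.

4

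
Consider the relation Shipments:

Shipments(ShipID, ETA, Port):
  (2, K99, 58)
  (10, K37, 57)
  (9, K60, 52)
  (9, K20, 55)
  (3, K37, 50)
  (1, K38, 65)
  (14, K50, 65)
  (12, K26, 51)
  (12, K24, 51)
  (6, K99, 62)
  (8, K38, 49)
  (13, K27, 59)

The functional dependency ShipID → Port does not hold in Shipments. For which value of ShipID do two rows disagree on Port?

ShipID=2: 1 row → Port = 58 ✓
ShipID=10: 1 row → Port = 57 ✓
ShipID=9: 2 rows → Port takes values {52, 55} — violation
ShipID=3: 1 row → Port = 50 ✓
ShipID=1: 1 row → Port = 65 ✓
ShipID=14: 1 row → Port = 65 ✓
ShipID=12: 2 rows → Port = 51, 51 ✓
ShipID=6: 1 row → Port = 62 ✓
ShipID=8: 1 row → Port = 49 ✓
ShipID=13: 1 row → Port = 59 ✓
The only ShipID value with inconsistent Port is ShipID=9.

9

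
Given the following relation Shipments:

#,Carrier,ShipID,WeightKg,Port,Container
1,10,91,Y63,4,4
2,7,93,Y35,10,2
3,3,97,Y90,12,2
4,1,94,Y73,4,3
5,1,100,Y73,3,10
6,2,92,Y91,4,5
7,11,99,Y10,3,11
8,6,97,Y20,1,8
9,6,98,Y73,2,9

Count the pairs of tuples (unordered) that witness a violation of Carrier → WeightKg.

1

Carrier=1: all 2 rows agree on WeightKg — 0 pairs.
Carrier=6: violating pairs (8,9) — 1 pair.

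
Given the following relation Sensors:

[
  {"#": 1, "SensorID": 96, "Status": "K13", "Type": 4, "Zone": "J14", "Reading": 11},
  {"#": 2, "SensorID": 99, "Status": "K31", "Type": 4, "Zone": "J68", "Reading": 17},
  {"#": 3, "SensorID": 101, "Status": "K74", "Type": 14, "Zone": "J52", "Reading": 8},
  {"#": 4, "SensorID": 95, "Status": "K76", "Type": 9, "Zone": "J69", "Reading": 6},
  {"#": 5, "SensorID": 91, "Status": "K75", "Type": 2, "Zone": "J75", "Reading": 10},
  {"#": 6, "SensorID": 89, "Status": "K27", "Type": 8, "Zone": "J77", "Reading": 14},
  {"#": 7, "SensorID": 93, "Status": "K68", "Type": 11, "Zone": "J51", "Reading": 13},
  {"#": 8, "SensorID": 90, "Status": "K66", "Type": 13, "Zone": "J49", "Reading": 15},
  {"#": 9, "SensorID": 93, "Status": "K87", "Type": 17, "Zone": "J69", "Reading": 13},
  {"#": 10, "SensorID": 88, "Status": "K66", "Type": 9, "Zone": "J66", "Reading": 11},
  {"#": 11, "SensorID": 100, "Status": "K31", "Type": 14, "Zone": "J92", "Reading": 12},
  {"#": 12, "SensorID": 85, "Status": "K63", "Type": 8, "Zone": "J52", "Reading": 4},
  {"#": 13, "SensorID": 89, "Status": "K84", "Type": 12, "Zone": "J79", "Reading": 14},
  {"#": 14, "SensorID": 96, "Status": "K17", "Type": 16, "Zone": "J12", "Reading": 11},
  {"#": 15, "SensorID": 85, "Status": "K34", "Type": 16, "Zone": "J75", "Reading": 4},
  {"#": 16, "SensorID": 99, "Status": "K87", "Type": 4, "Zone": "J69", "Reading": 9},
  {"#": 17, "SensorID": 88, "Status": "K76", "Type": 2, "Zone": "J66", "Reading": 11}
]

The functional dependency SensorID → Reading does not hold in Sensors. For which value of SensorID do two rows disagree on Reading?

99

SensorID=96: rows 1, 14 → Reading = 11, 11 ✓
SensorID=99: rows 2, 16 → Reading takes values {17, 9} — violation
SensorID=101: row 3 → Reading = 8 ✓
SensorID=95: row 4 → Reading = 6 ✓
SensorID=91: row 5 → Reading = 10 ✓
SensorID=89: rows 6, 13 → Reading = 14, 14 ✓
SensorID=93: rows 7, 9 → Reading = 13, 13 ✓
SensorID=90: row 8 → Reading = 15 ✓
SensorID=88: rows 10, 17 → Reading = 11, 11 ✓
SensorID=100: row 11 → Reading = 12 ✓
SensorID=85: rows 12, 15 → Reading = 4, 4 ✓
The only SensorID value with inconsistent Reading is SensorID=99.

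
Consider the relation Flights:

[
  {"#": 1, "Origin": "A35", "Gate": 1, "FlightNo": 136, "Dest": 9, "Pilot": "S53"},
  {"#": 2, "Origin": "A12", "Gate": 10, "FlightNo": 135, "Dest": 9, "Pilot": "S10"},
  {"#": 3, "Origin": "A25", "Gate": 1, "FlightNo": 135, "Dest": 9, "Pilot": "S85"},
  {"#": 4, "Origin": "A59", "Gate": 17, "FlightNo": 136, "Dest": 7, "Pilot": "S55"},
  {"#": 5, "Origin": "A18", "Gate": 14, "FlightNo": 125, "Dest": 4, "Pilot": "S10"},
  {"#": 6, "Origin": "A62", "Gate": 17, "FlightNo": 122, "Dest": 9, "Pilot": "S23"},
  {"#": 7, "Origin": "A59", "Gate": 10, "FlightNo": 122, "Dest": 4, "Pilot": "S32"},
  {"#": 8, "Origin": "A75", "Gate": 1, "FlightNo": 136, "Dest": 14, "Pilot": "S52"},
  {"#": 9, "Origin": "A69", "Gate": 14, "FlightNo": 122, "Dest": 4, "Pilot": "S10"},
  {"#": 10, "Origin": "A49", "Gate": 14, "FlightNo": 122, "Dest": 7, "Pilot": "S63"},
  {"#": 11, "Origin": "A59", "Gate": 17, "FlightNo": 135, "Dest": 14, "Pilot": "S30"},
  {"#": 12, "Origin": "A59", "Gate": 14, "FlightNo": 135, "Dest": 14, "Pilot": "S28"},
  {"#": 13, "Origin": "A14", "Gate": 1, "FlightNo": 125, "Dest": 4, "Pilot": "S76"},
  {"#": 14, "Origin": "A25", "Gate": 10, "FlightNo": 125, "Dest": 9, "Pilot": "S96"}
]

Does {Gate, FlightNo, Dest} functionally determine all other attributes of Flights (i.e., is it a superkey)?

All 14 rows have distinct {Gate, FlightNo, Dest} values, so {Gate, FlightNo, Dest} → (all attributes) holds and {Gate, FlightNo, Dest} is a superkey.

Yes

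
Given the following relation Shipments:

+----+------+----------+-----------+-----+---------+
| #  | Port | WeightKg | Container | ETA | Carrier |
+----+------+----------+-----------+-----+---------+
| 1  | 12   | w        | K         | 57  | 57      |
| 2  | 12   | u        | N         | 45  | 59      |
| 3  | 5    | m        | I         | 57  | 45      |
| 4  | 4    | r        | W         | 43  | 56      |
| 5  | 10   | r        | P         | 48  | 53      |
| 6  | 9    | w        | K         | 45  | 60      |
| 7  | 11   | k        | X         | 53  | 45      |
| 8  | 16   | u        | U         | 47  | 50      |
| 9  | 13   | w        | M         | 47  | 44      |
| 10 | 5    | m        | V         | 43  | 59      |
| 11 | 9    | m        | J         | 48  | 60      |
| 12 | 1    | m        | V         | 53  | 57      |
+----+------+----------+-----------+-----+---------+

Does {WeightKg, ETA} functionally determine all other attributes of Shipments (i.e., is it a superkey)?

Yes

All 12 rows have distinct {WeightKg, ETA} values, so {WeightKg, ETA} → (all attributes) holds and {WeightKg, ETA} is a superkey.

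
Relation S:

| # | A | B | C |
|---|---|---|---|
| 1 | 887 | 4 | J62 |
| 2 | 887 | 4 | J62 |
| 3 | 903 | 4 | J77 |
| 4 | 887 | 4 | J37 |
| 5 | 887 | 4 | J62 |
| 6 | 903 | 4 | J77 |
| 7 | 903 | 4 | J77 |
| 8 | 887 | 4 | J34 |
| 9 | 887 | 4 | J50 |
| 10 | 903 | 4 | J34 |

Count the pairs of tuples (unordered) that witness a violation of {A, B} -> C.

15

(A=887, B=4): violating pairs (1,4), (1,8), (1,9), (2,4), (2,8), (2,9), (4,5), (4,8), (4,9), (5,8), (5,9), (8,9) — 12 pairs.
(A=903, B=4): violating pairs (3,10), (6,10), (7,10) — 3 pairs.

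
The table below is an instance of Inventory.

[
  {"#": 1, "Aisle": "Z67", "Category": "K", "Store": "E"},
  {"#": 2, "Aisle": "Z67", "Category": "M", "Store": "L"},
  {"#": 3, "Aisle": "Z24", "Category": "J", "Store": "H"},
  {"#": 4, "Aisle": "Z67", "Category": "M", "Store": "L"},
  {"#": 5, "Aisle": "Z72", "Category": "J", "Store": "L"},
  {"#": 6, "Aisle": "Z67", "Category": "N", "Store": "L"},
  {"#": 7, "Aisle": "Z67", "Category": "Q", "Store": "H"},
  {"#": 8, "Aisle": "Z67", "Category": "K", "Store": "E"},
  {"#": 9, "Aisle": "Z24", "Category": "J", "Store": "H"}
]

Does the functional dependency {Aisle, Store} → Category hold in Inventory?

No

(Aisle=Z67, Store=E): rows 1, 8 → Category = K, K ✓
(Aisle=Z67, Store=L): rows 2, 4, 6 → Category takes values {M, N} — violation
(Aisle=Z24, Store=H): rows 3, 9 → Category = J, J ✓
(Aisle=Z72, Store=L): row 5 → Category = J ✓
(Aisle=Z67, Store=H): row 7 → Category = Q ✓
Two rows agree on {Aisle, Store} but differ on Category, so {Aisle, Store} → Category does not hold.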